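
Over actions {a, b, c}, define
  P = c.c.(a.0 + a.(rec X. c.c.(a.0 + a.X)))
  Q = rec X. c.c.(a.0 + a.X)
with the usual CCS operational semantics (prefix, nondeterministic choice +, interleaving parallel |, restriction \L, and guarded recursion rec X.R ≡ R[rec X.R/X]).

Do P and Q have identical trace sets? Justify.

P's transition system — 5 states:
  m0 = c.c.(a.0 + a.(rec X. c.c.(a.0 + a.X))) has moves =c=> m1
  m1 = c.(a.0 + a.(rec X. c.c.(a.0 + a.X))) has moves =c=> m2
  m2 = a.0 + a.(rec X. c.c.(a.0 + a.X)) has moves =a=> m3, =a=> m4
  m3 = 0 has moves ∅
  m4 = rec X. c.c.(a.0 + a.X) has moves =c=> m1
Q's transition system — 4 states:
  n0 = rec X. c.c.(a.0 + a.X) has moves =c=> n1
  n1 = c.(a.0 + a.(rec X. c.c.(a.0 + a.X))) has moves =c=> n2
  n2 = a.0 + a.(rec X. c.c.(a.0 + a.X)) has moves =a=> n0, =a=> n3
  n3 = 0 has moves ∅
Bisimilarity quotient blocks:
  B0 = {m0, m4, n0}
  B1 = {m1, n1}
  B2 = {m2, n2}
  B3 = {m3, n3}
m0 ∈ B0, n0 ∈ B0 → same block
Bisimilar ⇒ trace-equivalent.

YES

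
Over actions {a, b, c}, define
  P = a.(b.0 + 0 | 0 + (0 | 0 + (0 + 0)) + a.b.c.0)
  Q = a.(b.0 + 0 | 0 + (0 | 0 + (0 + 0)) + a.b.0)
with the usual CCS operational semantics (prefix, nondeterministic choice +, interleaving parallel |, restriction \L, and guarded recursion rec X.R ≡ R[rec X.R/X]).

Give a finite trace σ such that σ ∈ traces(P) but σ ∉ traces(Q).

P's transition system — 5 states:
  m0 = a.(b.0 + 0 | 0 + (0 | 0 + (0 + 0)) + a.b.c.0) ⊢ —a→ m1
  m1 = b.0 + 0 | 0 + (0 | 0 + (0 + 0)) + a.b.c.0 ⊢ —a→ m2, —b→ m3
  m2 = b.c.0 ⊢ —b→ m4
  m3 = 0 ⊢ ∅
  m4 = c.0 ⊢ —c→ m3
Q's transition system — 4 states:
  n0 = a.(b.0 + 0 | 0 + (0 | 0 + (0 + 0)) + a.b.0) ⊢ —a→ n1
  n1 = b.0 + 0 | 0 + (0 | 0 + (0 + 0)) + a.b.0 ⊢ —a→ n2, —b→ n3
  n2 = b.0 ⊢ —b→ n3
  n3 = 0 ⊢ ∅
Trace ⟨aabc⟩ through P, begin at {m0}:
  [1] a ⇒ {m1}
  [2] a ⇒ {m2}
  [3] b ⇒ {m4}
  [4] c ⇒ {m3}
  ✓ P
Trace ⟨aabc⟩ through Q, begin at {n0}:
  [1] a ⇒ {n1}
  [2] a ⇒ {n2}
  [3] b ⇒ {n3}
  [4] c ⇒ ∅  — Q cannot continue

aabc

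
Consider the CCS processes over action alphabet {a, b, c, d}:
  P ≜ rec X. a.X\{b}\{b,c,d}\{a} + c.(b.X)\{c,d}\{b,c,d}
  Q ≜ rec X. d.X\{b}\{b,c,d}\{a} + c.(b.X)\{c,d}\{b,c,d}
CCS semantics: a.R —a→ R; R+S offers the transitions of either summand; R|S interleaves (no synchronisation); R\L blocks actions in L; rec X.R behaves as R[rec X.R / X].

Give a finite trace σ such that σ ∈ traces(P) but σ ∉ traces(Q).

a

LTS(P): 3 reachable states
  p0 = rec X. a.X\{b}\{b,c,d}\{a} + c.(b.X)\{c,d}\{b,c,d} → =a=> p1, =c=> p2
  p1 = (rec X. a.X\{b}\{b,c,d}\{a} + c.(b.X)\{c,d}\{b,c,d})\{b}\{b,c,d}\{a} → stopped
  p2 = (b.(rec X. a.X\{b}\{b,c,d}\{a} + c.(b.X)\{c,d}\{b,c,d}))\{c,d}\{b,c,d} → stopped
LTS(Q): 3 reachable states
  q0 = rec X. d.X\{b}\{b,c,d}\{a} + c.(b.X)\{c,d}\{b,c,d} → =c=> q1, =d=> q2
  q1 = (b.(rec X. d.X\{b}\{b,c,d}\{a} + c.(b.X)\{c,d}\{b,c,d}))\{c,d}\{b,c,d} → stopped
  q2 = (rec X. d.X\{b}\{b,c,d}\{a} + c.(b.X)\{c,d}\{b,c,d})\{b}\{b,c,d}\{a} → stopped
Run σ = ⟨a⟩ on P: start {p0}
  [1] a ⇒ {p1}
  ✓ P
Run σ = ⟨a⟩ on Q: start {q0}
  [1] a ⇒ ∅  — Q cannot continue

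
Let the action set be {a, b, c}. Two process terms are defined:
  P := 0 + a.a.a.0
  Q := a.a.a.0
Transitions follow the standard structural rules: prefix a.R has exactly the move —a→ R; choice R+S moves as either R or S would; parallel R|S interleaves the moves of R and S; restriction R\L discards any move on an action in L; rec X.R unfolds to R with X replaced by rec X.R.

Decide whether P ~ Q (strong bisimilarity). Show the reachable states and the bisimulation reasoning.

bisimilar

LTS(P): 4 reachable states
  u0 = 0 + a.a.a.0 :: -a-> u1
  u1 = a.a.0 :: -a-> u2
  u2 = a.0 :: -a-> u3
  u3 = 0 :: (no moves)
LTS(Q): 4 reachable states
  v0 = a.a.a.0 :: -a-> v1
  v1 = a.a.0 :: -a-> v2
  v2 = a.0 :: -a-> v3
  v3 = 0 :: (no moves)
Partition-refinement fixed point:
  B0 = {u0, v0}
  B1 = {u1, v1}
  B2 = {u2, v2}
  B3 = {u3, v3}
u0 ∈ B0, v0 ∈ B0 → same block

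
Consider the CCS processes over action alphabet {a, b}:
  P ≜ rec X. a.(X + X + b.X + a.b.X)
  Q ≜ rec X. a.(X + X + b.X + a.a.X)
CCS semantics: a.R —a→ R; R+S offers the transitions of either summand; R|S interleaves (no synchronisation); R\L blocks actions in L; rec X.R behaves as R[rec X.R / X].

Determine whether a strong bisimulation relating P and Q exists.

P's transition system — 3 states:
  u0 = rec X. a.(X + X + b.X + a.b.X) ⊢ ··a··> u1
  u1 = (rec X. a.(X + X + b.X + a.b.X)) + (rec X. a.(X + X + b.X + a.b.X)) + b.(rec X. a.(X + X + b.X + a.b.X)) + a.b.(rec X. a.(X + X + b.X + a.b.X)) ⊢ ··a··> u1, ··a··> u2, ··b··> u0
  u2 = b.(rec X. a.(X + X + b.X + a.b.X)) ⊢ ··b··> u0
Q's transition system — 3 states:
  v0 = rec X. a.(X + X + b.X + a.a.X) ⊢ ··a··> v1
  v1 = (rec X. a.(X + X + b.X + a.a.X)) + (rec X. a.(X + X + b.X + a.a.X)) + b.(rec X. a.(X + X + b.X + a.a.X)) + a.a.(rec X. a.(X + X + b.X + a.a.X)) ⊢ ··a··> v1, ··a··> v2, ··b··> v0
  v2 = a.(rec X. a.(X + X + b.X + a.a.X)) ⊢ ··a··> v0
Coarsest stable partition (strong bisimilarity classes):
  B0 = {u0}
  B1 = {u1}
  B2 = {u2}
  B3 = {v0}
  B4 = {v1}
  B5 = {v2}
u0 ∈ B0, v0 ∈ B3 → different blocks

not bisimilar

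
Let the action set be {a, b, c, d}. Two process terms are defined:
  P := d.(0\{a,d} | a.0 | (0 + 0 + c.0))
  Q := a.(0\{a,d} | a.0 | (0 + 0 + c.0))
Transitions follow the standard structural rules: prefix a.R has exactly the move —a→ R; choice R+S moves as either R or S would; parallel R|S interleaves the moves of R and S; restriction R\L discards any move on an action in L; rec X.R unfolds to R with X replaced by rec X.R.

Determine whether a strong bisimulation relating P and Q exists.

not bisimilar

P's transition system — 5 states:
  s0 = d.(0\{a,d} | a.0 | (0 + 0 + c.0)) has moves -d-> s1
  s1 = 0\{a,d} | a.0 | (0 + 0 + c.0) has moves -a-> s2, -c-> s3
  s2 = 0\{a,d} | 0 | (0 + 0 + c.0) has moves -c-> s4
  s3 = 0\{a,d} | a.0 | 0 has moves -a-> s4
  s4 = 0\{a,d} | 0 | 0 has moves stopped
Q's transition system — 5 states:
  t0 = a.(0\{a,d} | a.0 | (0 + 0 + c.0)) has moves -a-> t1
  t1 = 0\{a,d} | a.0 | (0 + 0 + c.0) has moves -a-> t2, -c-> t3
  t2 = 0\{a,d} | 0 | (0 + 0 + c.0) has moves -c-> t4
  t3 = 0\{a,d} | a.0 | 0 has moves -a-> t4
  t4 = 0\{a,d} | 0 | 0 has moves stopped
Partition-refinement fixed point:
  B0 = {s0}
  B1 = {s1, t1}
  B2 = {s2, t2}
  B3 = {s4, t4}
  B4 = {s3, t3}
  B5 = {t0}
s0 ∈ B0, t0 ∈ B5 → different blocks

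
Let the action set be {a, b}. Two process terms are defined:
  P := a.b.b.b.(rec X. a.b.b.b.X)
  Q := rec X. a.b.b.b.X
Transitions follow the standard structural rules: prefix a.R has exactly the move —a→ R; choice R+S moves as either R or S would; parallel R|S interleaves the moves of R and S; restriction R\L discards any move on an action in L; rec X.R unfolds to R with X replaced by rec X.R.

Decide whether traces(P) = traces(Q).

trace-equivalent

LTS(P): 5 reachable states
  m0 = a.b.b.b.(rec X. a.b.b.b.X) → ··a··> m1
  m1 = b.b.b.(rec X. a.b.b.b.X) → ··b··> m2
  m2 = b.b.(rec X. a.b.b.b.X) → ··b··> m3
  m3 = b.(rec X. a.b.b.b.X) → ··b··> m4
  m4 = rec X. a.b.b.b.X → ··a··> m1
LTS(Q): 4 reachable states
  n0 = rec X. a.b.b.b.X → ··a··> n1
  n1 = b.b.b.(rec X. a.b.b.b.X) → ··b··> n2
  n2 = b.b.(rec X. a.b.b.b.X) → ··b··> n3
  n3 = b.(rec X. a.b.b.b.X) → ··b··> n0
Bisimilarity quotient blocks:
  B0 = {m0, m4, n0}
  B1 = {m1, n1}
  B2 = {m2, n2}
  B3 = {m3, n3}
m0 ∈ B0, n0 ∈ B0 → same block
Bisimilar ⇒ trace-equivalent.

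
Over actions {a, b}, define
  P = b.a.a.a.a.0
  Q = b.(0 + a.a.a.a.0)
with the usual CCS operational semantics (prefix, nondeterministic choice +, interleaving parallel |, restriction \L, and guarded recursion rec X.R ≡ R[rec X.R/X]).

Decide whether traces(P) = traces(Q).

P's transition system — 6 states:
  u0 = b.a.a.a.a.0 ⊢ —b→ u1
  u1 = a.a.a.a.0 ⊢ —a→ u2
  u2 = a.a.a.0 ⊢ —a→ u3
  u3 = a.a.0 ⊢ —a→ u4
  u4 = a.0 ⊢ —a→ u5
  u5 = 0 ⊢ ·
Q's transition system — 6 states:
  v0 = b.(0 + a.a.a.a.0) ⊢ —b→ v1
  v1 = 0 + a.a.a.a.0 ⊢ —a→ v2
  v2 = a.a.a.0 ⊢ —a→ v3
  v3 = a.a.0 ⊢ —a→ v4
  v4 = a.0 ⊢ —a→ v5
  v5 = 0 ⊢ ·
Coarsest stable partition (strong bisimilarity classes):
  B0 = {u0, v0}
  B1 = {u1, v1}
  B2 = {u2, v2}
  B3 = {u3, v3}
  B4 = {u4, v4}
  B5 = {u5, v5}
u0 ∈ B0, v0 ∈ B0 → same block
Bisimilar ⇒ trace-equivalent.

YES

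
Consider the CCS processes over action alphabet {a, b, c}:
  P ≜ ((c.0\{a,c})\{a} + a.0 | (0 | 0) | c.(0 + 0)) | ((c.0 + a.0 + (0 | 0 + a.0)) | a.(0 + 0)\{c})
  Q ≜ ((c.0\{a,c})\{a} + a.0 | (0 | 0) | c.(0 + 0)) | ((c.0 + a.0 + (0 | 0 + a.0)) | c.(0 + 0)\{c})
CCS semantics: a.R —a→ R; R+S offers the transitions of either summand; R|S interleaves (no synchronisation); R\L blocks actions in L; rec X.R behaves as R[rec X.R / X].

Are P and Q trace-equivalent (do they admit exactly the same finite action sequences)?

traces(P) ≠ traces(Q) — witness ⟨aaa⟩

Reachable graph of P (20 states):
  p0 = ((c.0\{a,c})\{a} + a.0 | (0 | 0) | c.(0 + 0)) | ((c.0 + a.0 + (0 | 0 + a.0)) | a.(0 + 0)\{c}) has moves --a--▸ p1, --a--▸ p2, --a--▸ p3, --c--▸ p2, --c--▸ p4, --c--▸ p5
  p1 = ((c.0\{a,c})\{a} + a.0 | (0 | 0) | c.(0 + 0)) | ((c.0 + a.0 + (0 | 0 + a.0)) | (0 + 0)\{c}) has moves --a--▸ p6, --a--▸ p7, --c--▸ p6, --c--▸ p8, --c--▸ p9
  p2 = ((c.0\{a,c})\{a} + a.0 | (0 | 0) | c.(0 + 0)) | (0 | a.(0 + 0)\{c}) has moves --a--▸ p10, --a--▸ p6, --c--▸ p11, --c--▸ p12
  p3 = 0 | (0 | 0) | c.(0 + 0) | ((c.0 + a.0 + (0 | 0 + a.0)) | a.(0 + 0)\{c}) has moves --a--▸ p10, --a--▸ p7, --c--▸ p10, --c--▸ p13
  p4 = 0\{a,c}\{a} | ((c.0 + a.0 + (0 | 0 + a.0)) | a.(0 + 0)\{c}) has moves --a--▸ p11, --a--▸ p8, --c--▸ p11
  p5 = a.0 | (0 | 0) | (0 + 0) | ((c.0 + a.0 + (0 | 0 + a.0)) | a.(0 + 0)\{c}) has moves --a--▸ p12, --a--▸ p13, --a--▸ p9, --c--▸ p12
  p6 = ((c.0\{a,c})\{a} + a.0 | (0 | 0) | c.(0 + 0)) | (0 | (0 + 0)\{c}) has moves --a--▸ p14, --c--▸ p15, --c--▸ p16
  p7 = 0 | (0 | 0) | c.(0 + 0) | ((c.0 + a.0 + (0 | 0 + a.0)) | (0 + 0)\{c}) has moves --a--▸ p14, --c--▸ p14, --c--▸ p17
  p8 = 0\{a,c}\{a} | ((c.0 + a.0 + (0 | 0 + a.0)) | (0 + 0)\{c}) has moves --a--▸ p15, --c--▸ p15
  p9 = a.0 | (0 | 0) | (0 + 0) | ((c.0 + a.0 + (0 | 0 + a.0)) | (0 + 0)\{c}) has moves --a--▸ p16, --a--▸ p17, --c--▸ p16
  p10 = 0 | (0 | 0) | c.(0 + 0) | (0 | a.(0 + 0)\{c}) has moves --a--▸ p14, --c--▸ p18
  p11 = 0\{a,c}\{a} | (0 | a.(0 + 0)\{c}) has moves --a--▸ p15
  p12 = a.0 | (0 | 0) | (0 + 0) | (0 | a.(0 + 0)\{c}) has moves --a--▸ p16, --a--▸ p18
  p13 = 0 | (0 | 0) | (0 + 0) | ((c.0 + a.0 + (0 | 0 + a.0)) | a.(0 + 0)\{c}) has moves --a--▸ p17, --a--▸ p18, --c--▸ p18
  p14 = 0 | (0 | 0) | c.(0 + 0) | (0 | (0 + 0)\{c}) has moves --c--▸ p19
  p15 = 0\{a,c}\{a} | (0 | (0 + 0)\{c}) has moves stopped
  p16 = a.0 | (0 | 0) | (0 + 0) | (0 | (0 + 0)\{c}) has moves --a--▸ p19
  p17 = 0 | (0 | 0) | (0 + 0) | ((c.0 + a.0 + (0 | 0 + a.0)) | (0 + 0)\{c}) has moves --a--▸ p19, --c--▸ p19
  p18 = 0 | (0 | 0) | (0 + 0) | (0 | a.(0 + 0)\{c}) has moves --a--▸ p19
  p19 = 0 | (0 | 0) | (0 + 0) | (0 | (0 + 0)\{c}) has moves stopped
Reachable graph of Q (20 states):
  q0 = ((c.0\{a,c})\{a} + a.0 | (0 | 0) | c.(0 + 0)) | ((c.0 + a.0 + (0 | 0 + a.0)) | c.(0 + 0)\{c}) has moves --a--▸ q1, --a--▸ q2, --c--▸ q1, --c--▸ q3, --c--▸ q4, --c--▸ q5
  q1 = ((c.0\{a,c})\{a} + a.0 | (0 | 0) | c.(0 + 0)) | (0 | c.(0 + 0)\{c}) has moves --a--▸ q6, --c--▸ q7, --c--▸ q8, --c--▸ q9
  q2 = 0 | (0 | 0) | c.(0 + 0) | ((c.0 + a.0 + (0 | 0 + a.0)) | c.(0 + 0)\{c}) has moves --a--▸ q6, --c--▸ q10, --c--▸ q11, --c--▸ q6
  q3 = ((c.0\{a,c})\{a} + a.0 | (0 | 0) | c.(0 + 0)) | ((c.0 + a.0 + (0 | 0 + a.0)) | (0 + 0)\{c}) has moves --a--▸ q11, --a--▸ q7, --c--▸ q12, --c--▸ q13, --c--▸ q7
  q4 = 0\{a,c}\{a} | ((c.0 + a.0 + (0 | 0 + a.0)) | c.(0 + 0)\{c}) has moves --a--▸ q8, --c--▸ q12, --c--▸ q8
  q5 = a.0 | (0 | 0) | (0 + 0) | ((c.0 + a.0 + (0 | 0 + a.0)) | c.(0 + 0)\{c}) has moves --a--▸ q10, --a--▸ q9, --c--▸ q13, --c--▸ q9
  q6 = 0 | (0 | 0) | c.(0 + 0) | (0 | c.(0 + 0)\{c}) has moves --c--▸ q14, --c--▸ q15
  q7 = ((c.0\{a,c})\{a} + a.0 | (0 | 0) | c.(0 + 0)) | (0 | (0 + 0)\{c}) has moves --a--▸ q15, --c--▸ q16, --c--▸ q17
  q8 = 0\{a,c}\{a} | (0 | c.(0 + 0)\{c}) has moves --c--▸ q16
  q9 = a.0 | (0 | 0) | (0 + 0) | (0 | c.(0 + 0)\{c}) has moves --a--▸ q14, --c--▸ q17
  q10 = 0 | (0 | 0) | (0 + 0) | ((c.0 + a.0 + (0 | 0 + a.0)) | c.(0 + 0)\{c}) has moves --a--▸ q14, --c--▸ q14, --c--▸ q18
  q11 = 0 | (0 | 0) | c.(0 + 0) | ((c.0 + a.0 + (0 | 0 + a.0)) | (0 + 0)\{c}) has moves --a--▸ q15, --c--▸ q15, --c--▸ q18
  q12 = 0\{a,c}\{a} | ((c.0 + a.0 + (0 | 0 + a.0)) | (0 + 0)\{c}) has moves --a--▸ q16, --c--▸ q16
  q13 = a.0 | (0 | 0) | (0 + 0) | ((c.0 + a.0 + (0 | 0 + a.0)) | (0 + 0)\{c}) has moves --a--▸ q17, --a--▸ q18, --c--▸ q17
  q14 = 0 | (0 | 0) | (0 + 0) | (0 | c.(0 + 0)\{c}) has moves --c--▸ q19
  q15 = 0 | (0 | 0) | c.(0 + 0) | (0 | (0 + 0)\{c}) has moves --c--▸ q19
  q16 = 0\{a,c}\{a} | (0 | (0 + 0)\{c}) has moves stopped
  q17 = a.0 | (0 | 0) | (0 + 0) | (0 | (0 + 0)\{c}) has moves --a--▸ q19
  q18 = 0 | (0 | 0) | (0 + 0) | ((c.0 + a.0 + (0 | 0 + a.0)) | (0 + 0)\{c}) has moves --a--▸ q19, --c--▸ q19
  q19 = 0 | (0 | 0) | (0 + 0) | (0 | (0 + 0)\{c}) has moves stopped
Executing aaa from P (initial set {p0}):
  step 1 (a): {p1, p2, p3}
  step 2 (a): {p10, p6, p7}
  step 3 (a): {p14}
  ✓ P
Executing aaa from Q (initial set {q0}):
  step 1 (a): {q1, q2}
  step 2 (a): {q6}
  step 3 (a): ∅ (Q stuck)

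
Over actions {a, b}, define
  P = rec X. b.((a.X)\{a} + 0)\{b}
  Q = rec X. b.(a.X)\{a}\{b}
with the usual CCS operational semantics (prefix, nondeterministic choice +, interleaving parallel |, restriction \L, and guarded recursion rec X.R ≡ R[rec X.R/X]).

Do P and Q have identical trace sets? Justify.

YES

P's transition system — 2 states:
  u0 = rec X. b.((a.X)\{a} + 0)\{b} has moves —b→ u1
  u1 = ((a.(rec X. b.((a.X)\{a} + 0)\{b}))\{a} + 0)\{b} has moves ·
Q's transition system — 2 states:
  v0 = rec X. b.(a.X)\{a}\{b} has moves —b→ v1
  v1 = (a.(rec X. b.(a.X)\{a}\{b}))\{a}\{b} has moves ·
Coarsest stable partition (strong bisimilarity classes):
  B0 = {u0, v0}
  B1 = {u1, v1}
u0 ∈ B0, v0 ∈ B0 → same block
Bisimilar ⇒ trace-equivalent.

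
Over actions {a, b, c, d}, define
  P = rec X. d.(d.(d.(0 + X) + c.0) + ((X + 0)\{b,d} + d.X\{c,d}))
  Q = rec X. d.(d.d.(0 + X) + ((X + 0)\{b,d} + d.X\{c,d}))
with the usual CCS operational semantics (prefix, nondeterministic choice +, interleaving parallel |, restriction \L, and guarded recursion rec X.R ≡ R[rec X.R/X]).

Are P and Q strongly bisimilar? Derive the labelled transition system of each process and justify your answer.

P ≁ Q

P's transition system — 6 states:
  p0 = rec X. d.(d.(d.(0 + X) + c.0) + ((X + 0)\{b,d} + d.X\{c,d})) ⊢ —d→ p1
  p1 = d.(d.(0 + (rec X. d.(d.(d.(0 + X) + c.0) + ((X + 0)\{b,d} + d.X\{c,d})))) + c.0) + (((rec X. d.(d.(d.(0 + X) + c.0) + ((X + 0)\{b,d} + d.X\{c,d}))) + 0)\{b,d} + d.(rec X. d.(d.(d.(0 + X) + c.0) + ((X + 0)\{b,d} + d.X\{c,d})))\{c,d}) ⊢ —d→ p2, —d→ p3
  p2 = (rec X. d.(d.(d.(0 + X) + c.0) + ((X + 0)\{b,d} + d.X\{c,d})))\{c,d} ⊢ stopped
  p3 = d.(0 + (rec X. d.(d.(d.(0 + X) + c.0) + ((X + 0)\{b,d} + d.X\{c,d})))) + c.0 ⊢ —c→ p4, —d→ p5
  p4 = 0 ⊢ stopped
  p5 = 0 + (rec X. d.(d.(d.(0 + X) + c.0) + ((X + 0)\{b,d} + d.X\{c,d}))) ⊢ —d→ p1
Q's transition system — 5 states:
  q0 = rec X. d.(d.d.(0 + X) + ((X + 0)\{b,d} + d.X\{c,d})) ⊢ —d→ q1
  q1 = d.d.(0 + (rec X. d.(d.d.(0 + X) + ((X + 0)\{b,d} + d.X\{c,d})))) + (((rec X. d.(d.d.(0 + X) + ((X + 0)\{b,d} + d.X\{c,d}))) + 0)\{b,d} + d.(rec X. d.(d.d.(0 + X) + ((X + 0)\{b,d} + d.X\{c,d})))\{c,d}) ⊢ —d→ q2, —d→ q3
  q2 = (rec X. d.(d.d.(0 + X) + ((X + 0)\{b,d} + d.X\{c,d})))\{c,d} ⊢ stopped
  q3 = d.(0 + (rec X. d.(d.d.(0 + X) + ((X + 0)\{b,d} + d.X\{c,d})))) ⊢ —d→ q4
  q4 = 0 + (rec X. d.(d.d.(0 + X) + ((X + 0)\{b,d} + d.X\{c,d}))) ⊢ —d→ q1
Bisimilarity quotient blocks:
  B0 = {p0, p5}
  B1 = {p1}
  B2 = {p3}
  B3 = {p2, p4, q2}
  B4 = {q0, q4}
  B5 = {q1}
  B6 = {q3}
p0 ∈ B0, q0 ∈ B4 → different blocks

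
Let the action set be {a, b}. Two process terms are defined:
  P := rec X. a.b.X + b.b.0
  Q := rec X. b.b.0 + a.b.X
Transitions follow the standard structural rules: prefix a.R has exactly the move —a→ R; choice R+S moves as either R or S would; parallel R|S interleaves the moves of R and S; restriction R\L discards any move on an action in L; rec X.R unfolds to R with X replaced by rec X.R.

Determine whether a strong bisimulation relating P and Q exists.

bisimilar

P's transition system — 4 states:
  p0 = rec X. a.b.X + b.b.0 ⊢ ··a··> p1, ··b··> p2
  p1 = b.(rec X. a.b.X + b.b.0) ⊢ ··b··> p0
  p2 = b.0 ⊢ ··b··> p3
  p3 = 0 ⊢ stopped
Q's transition system — 4 states:
  q0 = rec X. b.b.0 + a.b.X ⊢ ··a··> q1, ··b··> q2
  q1 = b.(rec X. b.b.0 + a.b.X) ⊢ ··b··> q0
  q2 = b.0 ⊢ ··b··> q3
  q3 = 0 ⊢ stopped
Bisimilarity quotient blocks:
  B0 = {p0, q0}
  B1 = {p1, q1}
  B2 = {p2, q2}
  B3 = {p3, q3}
p0 ∈ B0, q0 ∈ B0 → same block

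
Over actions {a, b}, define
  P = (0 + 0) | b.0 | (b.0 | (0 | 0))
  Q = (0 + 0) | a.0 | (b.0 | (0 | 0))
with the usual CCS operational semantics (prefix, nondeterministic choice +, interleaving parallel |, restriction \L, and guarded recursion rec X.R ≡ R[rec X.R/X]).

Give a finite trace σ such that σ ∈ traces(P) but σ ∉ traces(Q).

Reachable graph of P (4 states):
  s0 = (0 + 0) | b.0 | (b.0 | (0 | 0)) :: —b→ s1, —b→ s2
  s1 = (0 + 0) | 0 | (b.0 | (0 | 0)) :: —b→ s3
  s2 = (0 + 0) | b.0 | (0 | (0 | 0)) :: —b→ s3
  s3 = (0 + 0) | 0 | (0 | (0 | 0)) :: (no moves)
Reachable graph of Q (4 states):
  t0 = (0 + 0) | a.0 | (b.0 | (0 | 0)) :: —a→ t1, —b→ t2
  t1 = (0 + 0) | 0 | (b.0 | (0 | 0)) :: —b→ t3
  t2 = (0 + 0) | a.0 | (0 | (0 | 0)) :: —a→ t3
  t3 = (0 + 0) | 0 | (0 | (0 | 0)) :: (no moves)
Executing bb from P (initial set {s0}):
  after b @ step 1: {s1, s2}
  after b @ step 2: {s3}
  — P admits the full trace.
Executing bb from Q (initial set {t0}):
  after b @ step 1: {t2}
  after b @ step 2: ∅ (Q stuck)

bb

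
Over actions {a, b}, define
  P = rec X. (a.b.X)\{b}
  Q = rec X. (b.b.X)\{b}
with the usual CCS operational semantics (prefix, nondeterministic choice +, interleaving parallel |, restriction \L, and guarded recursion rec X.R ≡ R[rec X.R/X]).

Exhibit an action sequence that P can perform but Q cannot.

a

P's transition system — 2 states:
  p0 = rec X. (a.b.X)\{b} ⊢ —a→ p1
  p1 = (b.(rec X. (a.b.X)\{b}))\{b} ⊢ stopped
Q's transition system — 1 states:
  q0 = rec X. (b.b.X)\{b} ⊢ stopped
Executing a from P (initial set {p0}):
  after a @ step 1: {p1}
  ✓ P
Executing a from Q (initial set {q0}):
  after a @ step 1: no successor for Q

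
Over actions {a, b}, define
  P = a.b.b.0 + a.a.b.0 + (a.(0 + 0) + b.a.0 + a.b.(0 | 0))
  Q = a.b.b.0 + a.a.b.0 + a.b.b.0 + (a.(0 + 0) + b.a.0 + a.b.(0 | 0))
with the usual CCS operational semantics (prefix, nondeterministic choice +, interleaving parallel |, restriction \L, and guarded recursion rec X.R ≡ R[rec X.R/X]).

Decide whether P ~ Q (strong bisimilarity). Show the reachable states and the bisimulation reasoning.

P's transition system — 9 states:
  m0 = a.b.b.0 + a.a.b.0 + (a.(0 + 0) + b.a.0 + a.b.(0 | 0)) ⊢ —a→ m1, —a→ m2, —a→ m3, —a→ m4, —b→ m5
  m1 = 0 + 0 ⊢ ·
  m2 = a.b.0 ⊢ —a→ m6
  m3 = b.(0 | 0) ⊢ —b→ m7
  m4 = b.b.0 ⊢ —b→ m6
  m5 = a.0 ⊢ —a→ m8
  m6 = b.0 ⊢ —b→ m8
  m7 = 0 | 0 ⊢ ·
  m8 = 0 ⊢ ·
Q's transition system — 9 states:
  n0 = a.b.b.0 + a.a.b.0 + a.b.b.0 + (a.(0 + 0) + b.a.0 + a.b.(0 | 0)) ⊢ —a→ n1, —a→ n2, —a→ n3, —a→ n4, —b→ n5
  n1 = 0 + 0 ⊢ ·
  n2 = a.b.0 ⊢ —a→ n6
  n3 = b.(0 | 0) ⊢ —b→ n7
  n4 = b.b.0 ⊢ —b→ n6
  n5 = a.0 ⊢ —a→ n8
  n6 = b.0 ⊢ —b→ n8
  n7 = 0 | 0 ⊢ ·
  n8 = 0 ⊢ ·
Partition-refinement fixed point:
  B0 = {m0, n0}
  B1 = {m2, n2}
  B2 = {m3, m6, n3, n6}
  B3 = {m1, m7, m8, n1, n7, n8}
  B4 = {m5, n5}
  B5 = {m4, n4}
m0 ∈ B0, n0 ∈ B0 → same block

YES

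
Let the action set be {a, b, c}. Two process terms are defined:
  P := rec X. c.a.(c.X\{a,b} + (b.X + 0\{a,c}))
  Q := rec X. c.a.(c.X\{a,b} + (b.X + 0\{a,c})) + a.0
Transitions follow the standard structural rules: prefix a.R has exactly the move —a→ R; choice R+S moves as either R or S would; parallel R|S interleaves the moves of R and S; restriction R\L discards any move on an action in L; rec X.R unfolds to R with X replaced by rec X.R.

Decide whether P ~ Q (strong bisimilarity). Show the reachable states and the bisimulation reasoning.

Reachable graph of P (5 states):
  p0 = rec X. c.a.(c.X\{a,b} + (b.X + 0\{a,c})) :: =c=> p1
  p1 = a.(c.(rec X. c.a.(c.X\{a,b} + (b.X + 0\{a,c})))\{a,b} + (b.(rec X. c.a.(c.X\{a,b} + (b.X + 0\{a,c}))) + 0\{a,c})) :: =a=> p2
  p2 = c.(rec X. c.a.(c.X\{a,b} + (b.X + 0\{a,c})))\{a,b} + (b.(rec X. c.a.(c.X\{a,b} + (b.X + 0\{a,c}))) + 0\{a,c}) :: =b=> p0, =c=> p3
  p3 = (rec X. c.a.(c.X\{a,b} + (b.X + 0\{a,c})))\{a,b} :: =c=> p4
  p4 = (a.(c.(rec X. c.a.(c.X\{a,b} + (b.X + 0\{a,c})))\{a,b} + (b.(rec X. c.a.(c.X\{a,b} + (b.X + 0\{a,c}))) + 0\{a,c})))\{a,b} :: stopped
Reachable graph of Q (6 states):
  q0 = rec X. c.a.(c.X\{a,b} + (b.X + 0\{a,c})) + a.0 :: =a=> q1, =c=> q2
  q1 = 0 :: stopped
  q2 = a.(c.(rec X. c.a.(c.X\{a,b} + (b.X + 0\{a,c})) + a.0)\{a,b} + (b.(rec X. c.a.(c.X\{a,b} + (b.X + 0\{a,c})) + a.0) + 0\{a,c})) :: =a=> q3
  q3 = c.(rec X. c.a.(c.X\{a,b} + (b.X + 0\{a,c})) + a.0)\{a,b} + (b.(rec X. c.a.(c.X\{a,b} + (b.X + 0\{a,c})) + a.0) + 0\{a,c}) :: =b=> q0, =c=> q4
  q4 = (rec X. c.a.(c.X\{a,b} + (b.X + 0\{a,c})) + a.0)\{a,b} :: =c=> q5
  q5 = (a.(c.(rec X. c.a.(c.X\{a,b} + (b.X + 0\{a,c})) + a.0)\{a,b} + (b.(rec X. c.a.(c.X\{a,b} + (b.X + 0\{a,c})) + a.0) + 0\{a,c})))\{a,b} :: stopped
Bisimilarity quotient blocks:
  B0 = {p0}
  B1 = {p1}
  B2 = {p2}
  B3 = {p3, q4}
  B4 = {p4, q1, q5}
  B5 = {q0}
  B6 = {q2}
  B7 = {q3}
p0 ∈ B0, q0 ∈ B5 → different blocks

not bisimilar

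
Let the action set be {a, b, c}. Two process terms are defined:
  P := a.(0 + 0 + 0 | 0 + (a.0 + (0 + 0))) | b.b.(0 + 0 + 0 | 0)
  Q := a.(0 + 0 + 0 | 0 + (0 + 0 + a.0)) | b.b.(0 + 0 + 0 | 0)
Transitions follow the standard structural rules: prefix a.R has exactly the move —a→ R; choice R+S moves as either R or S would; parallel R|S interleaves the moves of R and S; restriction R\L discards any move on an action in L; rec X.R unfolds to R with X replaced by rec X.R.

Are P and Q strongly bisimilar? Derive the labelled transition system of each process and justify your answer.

P's transition system — 9 states:
  u0 = a.(0 + 0 + 0 | 0 + (a.0 + (0 + 0))) | b.b.(0 + 0 + 0 | 0) → ··a··> u1, ··b··> u2
  u1 = (0 + 0 + 0 | 0 + (a.0 + (0 + 0))) | b.b.(0 + 0 + 0 | 0) → ··a··> u3, ··b··> u4
  u2 = a.(0 + 0 + 0 | 0 + (a.0 + (0 + 0))) | b.(0 + 0 + 0 | 0) → ··a··> u4, ··b··> u5
  u3 = 0 | b.b.(0 + 0 + 0 | 0) → ··b··> u6
  u4 = (0 + 0 + 0 | 0 + (a.0 + (0 + 0))) | b.(0 + 0 + 0 | 0) → ··a··> u6, ··b··> u7
  u5 = a.(0 + 0 + 0 | 0 + (a.0 + (0 + 0))) | (0 + 0 + 0 | 0) → ··a··> u7
  u6 = 0 | b.(0 + 0 + 0 | 0) → ··b··> u8
  u7 = (0 + 0 + 0 | 0 + (a.0 + (0 + 0))) | (0 + 0 + 0 | 0) → ··a··> u8
  u8 = 0 | (0 + 0 + 0 | 0) → ∅
Q's transition system — 9 states:
  v0 = a.(0 + 0 + 0 | 0 + (0 + 0 + a.0)) | b.b.(0 + 0 + 0 | 0) → ··a··> v1, ··b··> v2
  v1 = (0 + 0 + 0 | 0 + (0 + 0 + a.0)) | b.b.(0 + 0 + 0 | 0) → ··a··> v3, ··b··> v4
  v2 = a.(0 + 0 + 0 | 0 + (0 + 0 + a.0)) | b.(0 + 0 + 0 | 0) → ··a··> v4, ··b··> v5
  v3 = 0 | b.b.(0 + 0 + 0 | 0) → ··b··> v6
  v4 = (0 + 0 + 0 | 0 + (0 + 0 + a.0)) | b.(0 + 0 + 0 | 0) → ··a··> v6, ··b··> v7
  v5 = a.(0 + 0 + 0 | 0 + (0 + 0 + a.0)) | (0 + 0 + 0 | 0) → ··a··> v7
  v6 = 0 | b.(0 + 0 + 0 | 0) → ··b··> v8
  v7 = (0 + 0 + 0 | 0 + (0 + 0 + a.0)) | (0 + 0 + 0 | 0) → ··a··> v8
  v8 = 0 | (0 + 0 + 0 | 0) → ∅
Bisimilarity quotient blocks:
  B0 = {u0, v0}
  B1 = {u1, v1}
  B2 = {u3, v3}
  B3 = {u6, v6}
  B4 = {u8, v8}
  B5 = {u4, v4}
  B6 = {u7, v7}
  B7 = {u2, v2}
  B8 = {u5, v5}
u0 ∈ B0, v0 ∈ B0 → same block

YES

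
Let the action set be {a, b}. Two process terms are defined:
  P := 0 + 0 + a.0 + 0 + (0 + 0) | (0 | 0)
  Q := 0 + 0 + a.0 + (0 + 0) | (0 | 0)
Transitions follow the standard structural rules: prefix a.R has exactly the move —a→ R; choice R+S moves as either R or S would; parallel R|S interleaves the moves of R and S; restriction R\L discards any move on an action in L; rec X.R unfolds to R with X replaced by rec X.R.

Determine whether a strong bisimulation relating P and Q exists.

bisimilar

LTS(P): 2 reachable states
  p0 = 0 + 0 + a.0 + 0 + (0 + 0) | (0 | 0) ⊢ —a→ p1
  p1 = 0 ⊢ stopped
LTS(Q): 2 reachable states
  q0 = 0 + 0 + a.0 + (0 + 0) | (0 | 0) ⊢ —a→ q1
  q1 = 0 ⊢ stopped
Bisimilarity quotient blocks:
  B0 = {p0, q0}
  B1 = {p1, q1}
p0 ∈ B0, q0 ∈ B0 → same block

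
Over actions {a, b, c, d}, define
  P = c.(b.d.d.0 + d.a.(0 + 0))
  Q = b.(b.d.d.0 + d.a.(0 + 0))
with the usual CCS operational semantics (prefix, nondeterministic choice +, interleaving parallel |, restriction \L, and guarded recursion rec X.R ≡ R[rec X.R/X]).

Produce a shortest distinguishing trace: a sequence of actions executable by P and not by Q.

LTS(P): 7 reachable states
  u0 = c.(b.d.d.0 + d.a.(0 + 0)) has moves —c→ u1
  u1 = b.d.d.0 + d.a.(0 + 0) has moves —b→ u2, —d→ u3
  u2 = d.d.0 has moves —d→ u4
  u3 = a.(0 + 0) has moves —a→ u5
  u4 = d.0 has moves —d→ u6
  u5 = 0 + 0 has moves (no moves)
  u6 = 0 has moves (no moves)
LTS(Q): 7 reachable states
  v0 = b.(b.d.d.0 + d.a.(0 + 0)) has moves —b→ v1
  v1 = b.d.d.0 + d.a.(0 + 0) has moves —b→ v2, —d→ v3
  v2 = d.d.0 has moves —d→ v4
  v3 = a.(0 + 0) has moves —a→ v5
  v4 = d.0 has moves —d→ v6
  v5 = 0 + 0 has moves (no moves)
  v6 = 0 has moves (no moves)
Trace ⟨c⟩ through P, begin at {u0}:
  [1] c ⇒ {u1}
  — P admits the full trace.
Trace ⟨c⟩ through Q, begin at {v0}:
  [1] c ⇒ ∅ (Q stuck)

c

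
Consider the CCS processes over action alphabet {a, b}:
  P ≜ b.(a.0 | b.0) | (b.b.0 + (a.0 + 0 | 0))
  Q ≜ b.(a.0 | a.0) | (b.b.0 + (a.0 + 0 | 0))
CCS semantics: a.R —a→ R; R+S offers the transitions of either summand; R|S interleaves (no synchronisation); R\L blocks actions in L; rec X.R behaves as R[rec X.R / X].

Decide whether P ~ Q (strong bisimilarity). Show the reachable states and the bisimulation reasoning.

LTS(P): 15 reachable states
  p0 = b.(a.0 | b.0) | (b.b.0 + (a.0 + 0 | 0)) → --a--▸ p1, --b--▸ p2, --b--▸ p3
  p1 = b.(a.0 | b.0) | 0 → --b--▸ p4
  p2 = a.0 | b.0 | (b.b.0 + (a.0 + 0 | 0)) → --a--▸ p4, --a--▸ p5, --b--▸ p6, --b--▸ p7
  p3 = b.(a.0 | b.0) | b.0 → --b--▸ p1, --b--▸ p7
  p4 = a.0 | b.0 | 0 → --a--▸ p8, --b--▸ p9
  p5 = 0 | b.0 | (b.b.0 + (a.0 + 0 | 0)) → --a--▸ p8, --b--▸ p10, --b--▸ p11
  p6 = a.0 | 0 | (b.b.0 + (a.0 + 0 | 0)) → --a--▸ p10, --a--▸ p9, --b--▸ p12
  p7 = a.0 | b.0 | b.0 → --a--▸ p11, --b--▸ p12, --b--▸ p4
  p8 = 0 | b.0 | 0 → --b--▸ p13
  p9 = a.0 | 0 | 0 → --a--▸ p13
  p10 = 0 | 0 | (b.b.0 + (a.0 + 0 | 0)) → --a--▸ p13, --b--▸ p14
  p11 = 0 | b.0 | b.0 → --b--▸ p14, --b--▸ p8
  p12 = a.0 | 0 | b.0 → --a--▸ p14, --b--▸ p9
  p13 = 0 | 0 | 0 → stopped
  p14 = 0 | 0 | b.0 → --b--▸ p13
LTS(Q): 15 reachable states
  q0 = b.(a.0 | a.0) | (b.b.0 + (a.0 + 0 | 0)) → --a--▸ q1, --b--▸ q2, --b--▸ q3
  q1 = b.(a.0 | a.0) | 0 → --b--▸ q4
  q2 = a.0 | a.0 | (b.b.0 + (a.0 + 0 | 0)) → --a--▸ q4, --a--▸ q5, --a--▸ q6, --b--▸ q7
  q3 = b.(a.0 | a.0) | b.0 → --b--▸ q1, --b--▸ q7
  q4 = a.0 | a.0 | 0 → --a--▸ q8, --a--▸ q9
  q5 = 0 | a.0 | (b.b.0 + (a.0 + 0 | 0)) → --a--▸ q10, --a--▸ q8, --b--▸ q11
  q6 = a.0 | 0 | (b.b.0 + (a.0 + 0 | 0)) → --a--▸ q10, --a--▸ q9, --b--▸ q12
  q7 = a.0 | a.0 | b.0 → --a--▸ q11, --a--▸ q12, --b--▸ q4
  q8 = 0 | a.0 | 0 → --a--▸ q13
  q9 = a.0 | 0 | 0 → --a--▸ q13
  q10 = 0 | 0 | (b.b.0 + (a.0 + 0 | 0)) → --a--▸ q13, --b--▸ q14
  q11 = 0 | a.0 | b.0 → --a--▸ q14, --b--▸ q8
  q12 = a.0 | 0 | b.0 → --a--▸ q14, --b--▸ q9
  q13 = 0 | 0 | 0 → stopped
  q14 = 0 | 0 | b.0 → --b--▸ q13
Partition-refinement fixed point:
  B0 = {p0}
  B1 = {p3}
  B2 = {p7}
  B3 = {p12, p4, q11, q12}
  B4 = {p14, p8, q14}
  B5 = {p13, q13}
  B6 = {p9, q8, q9}
  B7 = {p11}
  B8 = {p1}
  B9 = {p2}
  B10 = {p5}
  B11 = {p10, q10}
  B12 = {p6, q5, q6}
  B13 = {q0}
  B14 = {q1}
  B15 = {q4}
  B16 = {q2}
  B17 = {q7}
  B18 = {q3}
p0 ∈ B0, q0 ∈ B13 → different blocks

not bisimilar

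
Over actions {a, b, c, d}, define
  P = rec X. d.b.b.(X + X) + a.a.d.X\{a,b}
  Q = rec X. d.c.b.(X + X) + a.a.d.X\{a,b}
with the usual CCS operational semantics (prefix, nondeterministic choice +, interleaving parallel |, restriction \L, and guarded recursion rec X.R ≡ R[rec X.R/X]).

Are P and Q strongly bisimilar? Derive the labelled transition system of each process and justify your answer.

LTS(P): 8 reachable states
  p0 = rec X. d.b.b.(X + X) + a.a.d.X\{a,b} | ··a··> p1, ··d··> p2
  p1 = a.d.(rec X. d.b.b.(X + X) + a.a.d.X\{a,b})\{a,b} | ··a··> p3
  p2 = b.b.((rec X. d.b.b.(X + X) + a.a.d.X\{a,b}) + (rec X. d.b.b.(X + X) + a.a.d.X\{a,b})) | ··b··> p4
  p3 = d.(rec X. d.b.b.(X + X) + a.a.d.X\{a,b})\{a,b} | ··d··> p5
  p4 = b.((rec X. d.b.b.(X + X) + a.a.d.X\{a,b}) + (rec X. d.b.b.(X + X) + a.a.d.X\{a,b})) | ··b··> p6
  p5 = (rec X. d.b.b.(X + X) + a.a.d.X\{a,b})\{a,b} | ··d··> p7
  p6 = (rec X. d.b.b.(X + X) + a.a.d.X\{a,b}) + (rec X. d.b.b.(X + X) + a.a.d.X\{a,b}) | ··a··> p1, ··d··> p2
  p7 = (b.b.((rec X. d.b.b.(X + X) + a.a.d.X\{a,b}) + (rec X. d.b.b.(X + X) + a.a.d.X\{a,b})))\{a,b} | deadlocked
LTS(Q): 9 reachable states
  q0 = rec X. d.c.b.(X + X) + a.a.d.X\{a,b} | ··a··> q1, ··d··> q2
  q1 = a.d.(rec X. d.c.b.(X + X) + a.a.d.X\{a,b})\{a,b} | ··a··> q3
  q2 = c.b.((rec X. d.c.b.(X + X) + a.a.d.X\{a,b}) + (rec X. d.c.b.(X + X) + a.a.d.X\{a,b})) | ··c··> q4
  q3 = d.(rec X. d.c.b.(X + X) + a.a.d.X\{a,b})\{a,b} | ··d··> q5
  q4 = b.((rec X. d.c.b.(X + X) + a.a.d.X\{a,b}) + (rec X. d.c.b.(X + X) + a.a.d.X\{a,b})) | ··b··> q6
  q5 = (rec X. d.c.b.(X + X) + a.a.d.X\{a,b})\{a,b} | ··d··> q7
  q6 = (rec X. d.c.b.(X + X) + a.a.d.X\{a,b}) + (rec X. d.c.b.(X + X) + a.a.d.X\{a,b}) | ··a··> q1, ··d··> q2
  q7 = (c.b.((rec X. d.c.b.(X + X) + a.a.d.X\{a,b}) + (rec X. d.c.b.(X + X) + a.a.d.X\{a,b})))\{a,b} | ··c··> q8
  q8 = (b.((rec X. d.c.b.(X + X) + a.a.d.X\{a,b}) + (rec X. d.c.b.(X + X) + a.a.d.X\{a,b})))\{a,b} | deadlocked
Coarsest stable partition (strong bisimilarity classes):
  B0 = {p0, p6}
  B1 = {p2}
  B2 = {p4}
  B3 = {p1}
  B4 = {p3}
  B5 = {p5}
  B6 = {p7, q8}
  B7 = {q0, q6}
  B8 = {q1}
  B9 = {q3}
  B10 = {q5}
  B11 = {q7}
  B12 = {q2}
  B13 = {q4}
p0 ∈ B0, q0 ∈ B7 → different blocks

NO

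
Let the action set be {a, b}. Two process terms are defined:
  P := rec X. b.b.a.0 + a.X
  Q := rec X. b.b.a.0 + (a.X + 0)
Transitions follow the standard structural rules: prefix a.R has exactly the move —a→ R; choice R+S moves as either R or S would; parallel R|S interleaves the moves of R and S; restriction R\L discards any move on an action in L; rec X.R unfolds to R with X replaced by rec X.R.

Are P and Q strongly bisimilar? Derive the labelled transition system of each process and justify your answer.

Reachable graph of P (4 states):
  u0 = rec X. b.b.a.0 + a.X :: --a--▸ u0, --b--▸ u1
  u1 = b.a.0 :: --b--▸ u2
  u2 = a.0 :: --a--▸ u3
  u3 = 0 :: deadlocked
Reachable graph of Q (4 states):
  v0 = rec X. b.b.a.0 + (a.X + 0) :: --a--▸ v0, --b--▸ v1
  v1 = b.a.0 :: --b--▸ v2
  v2 = a.0 :: --a--▸ v3
  v3 = 0 :: deadlocked
Partition-refinement fixed point:
  B0 = {u0, v0}
  B1 = {u1, v1}
  B2 = {u2, v2}
  B3 = {u3, v3}
u0 ∈ B0, v0 ∈ B0 → same block

bisimilar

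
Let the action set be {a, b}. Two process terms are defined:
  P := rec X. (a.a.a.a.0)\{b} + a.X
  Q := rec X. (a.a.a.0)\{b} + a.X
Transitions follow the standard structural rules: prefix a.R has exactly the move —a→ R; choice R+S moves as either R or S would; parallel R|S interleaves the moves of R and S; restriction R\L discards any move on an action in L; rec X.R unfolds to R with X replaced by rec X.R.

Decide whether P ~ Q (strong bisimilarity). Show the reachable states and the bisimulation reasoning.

NO

LTS(P): 5 reachable states
  s0 = rec X. (a.a.a.a.0)\{b} + a.X | ··a··> s0, ··a··> s1
  s1 = (a.a.a.0)\{b} | ··a··> s2
  s2 = (a.a.0)\{b} | ··a··> s3
  s3 = (a.0)\{b} | ··a··> s4
  s4 = 0\{b} | (no moves)
LTS(Q): 4 reachable states
  t0 = rec X. (a.a.a.0)\{b} + a.X | ··a··> t0, ··a··> t1
  t1 = (a.a.0)\{b} | ··a··> t2
  t2 = (a.0)\{b} | ··a··> t3
  t3 = 0\{b} | (no moves)
Coarsest stable partition (strong bisimilarity classes):
  B0 = {s0}
  B1 = {s1}
  B2 = {s2, t1}
  B3 = {s3, t2}
  B4 = {s4, t3}
  B5 = {t0}
s0 ∈ B0, t0 ∈ B5 → different blocks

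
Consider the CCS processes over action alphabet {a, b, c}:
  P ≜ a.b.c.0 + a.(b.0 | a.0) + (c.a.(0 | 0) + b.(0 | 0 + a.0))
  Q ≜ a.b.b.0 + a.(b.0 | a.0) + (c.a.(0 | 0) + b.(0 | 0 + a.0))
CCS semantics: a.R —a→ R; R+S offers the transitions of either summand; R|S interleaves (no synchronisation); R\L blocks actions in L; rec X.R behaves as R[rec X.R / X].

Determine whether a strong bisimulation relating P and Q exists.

not bisimilar

LTS(P): 10 reachable states
  p0 = a.b.c.0 + a.(b.0 | a.0) + (c.a.(0 | 0) + b.(0 | 0 + a.0)) → -a-> p1, -a-> p2, -b-> p3, -c-> p4
  p1 = b.0 | a.0 → -a-> p5, -b-> p6
  p2 = b.c.0 → -b-> p7
  p3 = 0 | 0 + a.0 → -a-> p8
  p4 = a.(0 | 0) → -a-> p9
  p5 = b.0 | 0 → -b-> p9
  p6 = 0 | a.0 → -a-> p9
  p7 = c.0 → -c-> p8
  p8 = 0 → (no moves)
  p9 = 0 | 0 → (no moves)
LTS(Q): 10 reachable states
  q0 = a.b.b.0 + a.(b.0 | a.0) + (c.a.(0 | 0) + b.(0 | 0 + a.0)) → -a-> q1, -a-> q2, -b-> q3, -c-> q4
  q1 = b.0 | a.0 → -a-> q5, -b-> q6
  q2 = b.b.0 → -b-> q7
  q3 = 0 | 0 + a.0 → -a-> q8
  q4 = a.(0 | 0) → -a-> q9
  q5 = b.0 | 0 → -b-> q9
  q6 = 0 | a.0 → -a-> q9
  q7 = b.0 → -b-> q8
  q8 = 0 → (no moves)
  q9 = 0 | 0 → (no moves)
Bisimilarity quotient blocks:
  B0 = {p0}
  B1 = {p3, p4, p6, q3, q4, q6}
  B2 = {p8, p9, q8, q9}
  B3 = {p1, q1}
  B4 = {p5, q5, q7}
  B5 = {p2}
  B6 = {p7}
  B7 = {q0}
  B8 = {q2}
p0 ∈ B0, q0 ∈ B7 → different blocks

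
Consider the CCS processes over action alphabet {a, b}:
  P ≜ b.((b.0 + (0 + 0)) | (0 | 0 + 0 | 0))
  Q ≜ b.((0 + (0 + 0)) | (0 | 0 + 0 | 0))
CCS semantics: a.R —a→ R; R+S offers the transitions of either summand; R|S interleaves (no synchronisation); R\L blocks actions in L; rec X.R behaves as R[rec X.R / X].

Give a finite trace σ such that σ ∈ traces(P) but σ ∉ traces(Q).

bb

P's transition system — 3 states:
  u0 = b.((b.0 + (0 + 0)) | (0 | 0 + 0 | 0)) → -b-> u1
  u1 = (b.0 + (0 + 0)) | (0 | 0 + 0 | 0) → -b-> u2
  u2 = 0 | (0 | 0 + 0 | 0) → deadlocked
Q's transition system — 2 states:
  v0 = b.((0 + (0 + 0)) | (0 | 0 + 0 | 0)) → -b-> v1
  v1 = (0 + (0 + 0)) | (0 | 0 + 0 | 0) → deadlocked
Run σ = ⟨bb⟩ on P: start {u0}
  after b @ step 1: {u1}
  after b @ step 2: {u2}
  P completes σ.
Run σ = ⟨bb⟩ on Q: start {v0}
  after b @ step 1: {v1}
  after b @ step 2: ∅ (Q stuck)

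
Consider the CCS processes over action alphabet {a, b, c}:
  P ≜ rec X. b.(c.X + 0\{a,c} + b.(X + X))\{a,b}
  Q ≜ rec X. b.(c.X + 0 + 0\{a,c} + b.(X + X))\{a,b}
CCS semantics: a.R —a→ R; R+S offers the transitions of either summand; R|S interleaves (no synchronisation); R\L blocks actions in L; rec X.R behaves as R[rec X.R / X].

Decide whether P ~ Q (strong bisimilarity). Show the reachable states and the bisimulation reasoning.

P ~ Q

Reachable graph of P (3 states):
  p0 = rec X. b.(c.X + 0\{a,c} + b.(X + X))\{a,b} has moves --b--▸ p1
  p1 = (c.(rec X. b.(c.X + 0\{a,c} + b.(X + X))\{a,b}) + 0\{a,c} + b.((rec X. b.(c.X + 0\{a,c} + b.(X + X))\{a,b}) + (rec X. b.(c.X + 0\{a,c} + b.(X + X))\{a,b})))\{a,b} has moves --c--▸ p2
  p2 = (rec X. b.(c.X + 0\{a,c} + b.(X + X))\{a,b})\{a,b} has moves (no moves)
Reachable graph of Q (3 states):
  q0 = rec X. b.(c.X + 0 + 0\{a,c} + b.(X + X))\{a,b} has moves --b--▸ q1
  q1 = (c.(rec X. b.(c.X + 0 + 0\{a,c} + b.(X + X))\{a,b}) + 0 + 0\{a,c} + b.((rec X. b.(c.X + 0 + 0\{a,c} + b.(X + X))\{a,b}) + (rec X. b.(c.X + 0 + 0\{a,c} + b.(X + X))\{a,b})))\{a,b} has moves --c--▸ q2
  q2 = (rec X. b.(c.X + 0 + 0\{a,c} + b.(X + X))\{a,b})\{a,b} has moves (no moves)
Bisimilarity quotient blocks:
  B0 = {p0, q0}
  B1 = {p1, q1}
  B2 = {p2, q2}
p0 ∈ B0, q0 ∈ B0 → same block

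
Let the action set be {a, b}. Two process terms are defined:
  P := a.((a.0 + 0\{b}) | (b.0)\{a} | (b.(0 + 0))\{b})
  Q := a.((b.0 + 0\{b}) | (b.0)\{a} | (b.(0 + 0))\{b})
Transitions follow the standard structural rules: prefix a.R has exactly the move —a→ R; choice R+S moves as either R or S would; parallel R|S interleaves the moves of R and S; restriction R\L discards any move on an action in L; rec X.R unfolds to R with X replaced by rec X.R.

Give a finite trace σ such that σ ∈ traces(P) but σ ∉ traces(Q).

aa

Reachable graph of P (5 states):
  s0 = a.((a.0 + 0\{b}) | (b.0)\{a} | (b.(0 + 0))\{b}) | --a--▸ s1
  s1 = (a.0 + 0\{b}) | (b.0)\{a} | (b.(0 + 0))\{b} | --a--▸ s2, --b--▸ s3
  s2 = 0 | (b.0)\{a} | (b.(0 + 0))\{b} | --b--▸ s4
  s3 = (a.0 + 0\{b}) | 0\{a} | (b.(0 + 0))\{b} | --a--▸ s4
  s4 = 0 | 0\{a} | (b.(0 + 0))\{b} | ·
Reachable graph of Q (5 states):
  t0 = a.((b.0 + 0\{b}) | (b.0)\{a} | (b.(0 + 0))\{b}) | --a--▸ t1
  t1 = (b.0 + 0\{b}) | (b.0)\{a} | (b.(0 + 0))\{b} | --b--▸ t2, --b--▸ t3
  t2 = (b.0 + 0\{b}) | 0\{a} | (b.(0 + 0))\{b} | --b--▸ t4
  t3 = 0 | (b.0)\{a} | (b.(0 + 0))\{b} | --b--▸ t4
  t4 = 0 | 0\{a} | (b.(0 + 0))\{b} | ·
Executing aa from P (initial set {s0}):
  after a @ step 1: {s1}
  after a @ step 2: {s2}
  ✓ P
Executing aa from Q (initial set {t0}):
  after a @ step 1: {t1}
  after a @ step 2: ∅ (Q stuck)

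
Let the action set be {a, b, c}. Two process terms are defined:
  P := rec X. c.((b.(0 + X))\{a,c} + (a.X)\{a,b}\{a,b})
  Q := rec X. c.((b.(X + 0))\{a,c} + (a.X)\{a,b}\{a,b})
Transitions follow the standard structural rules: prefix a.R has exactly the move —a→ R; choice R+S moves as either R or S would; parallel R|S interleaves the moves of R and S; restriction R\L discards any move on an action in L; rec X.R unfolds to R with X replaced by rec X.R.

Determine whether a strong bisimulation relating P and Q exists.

YES

Reachable graph of P (3 states):
  p0 = rec X. c.((b.(0 + X))\{a,c} + (a.X)\{a,b}\{a,b}) :: =c=> p1
  p1 = (b.(0 + (rec X. c.((b.(0 + X))\{a,c} + (a.X)\{a,b}\{a,b}))))\{a,c} + (a.(rec X. c.((b.(0 + X))\{a,c} + (a.X)\{a,b}\{a,b})))\{a,b}\{a,b} :: =b=> p2
  p2 = (0 + (rec X. c.((b.(0 + X))\{a,c} + (a.X)\{a,b}\{a,b})))\{a,c} :: deadlocked
Reachable graph of Q (3 states):
  q0 = rec X. c.((b.(X + 0))\{a,c} + (a.X)\{a,b}\{a,b}) :: =c=> q1
  q1 = (b.((rec X. c.((b.(X + 0))\{a,c} + (a.X)\{a,b}\{a,b})) + 0))\{a,c} + (a.(rec X. c.((b.(X + 0))\{a,c} + (a.X)\{a,b}\{a,b})))\{a,b}\{a,b} :: =b=> q2
  q2 = ((rec X. c.((b.(X + 0))\{a,c} + (a.X)\{a,b}\{a,b})) + 0)\{a,c} :: deadlocked
Coarsest stable partition (strong bisimilarity classes):
  B0 = {p0, q0}
  B1 = {p1, q1}
  B2 = {p2, q2}
p0 ∈ B0, q0 ∈ B0 → same block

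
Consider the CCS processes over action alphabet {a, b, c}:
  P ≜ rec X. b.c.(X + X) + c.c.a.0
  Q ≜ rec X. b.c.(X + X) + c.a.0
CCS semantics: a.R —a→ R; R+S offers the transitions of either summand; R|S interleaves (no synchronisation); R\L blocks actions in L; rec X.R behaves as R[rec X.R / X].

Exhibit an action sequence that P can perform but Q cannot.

Reachable graph of P (6 states):
  m0 = rec X. b.c.(X + X) + c.c.a.0 has moves --b--▸ m1, --c--▸ m2
  m1 = c.((rec X. b.c.(X + X) + c.c.a.0) + (rec X. b.c.(X + X) + c.c.a.0)) has moves --c--▸ m3
  m2 = c.a.0 has moves --c--▸ m4
  m3 = (rec X. b.c.(X + X) + c.c.a.0) + (rec X. b.c.(X + X) + c.c.a.0) has moves --b--▸ m1, --c--▸ m2
  m4 = a.0 has moves --a--▸ m5
  m5 = 0 has moves ·
Reachable graph of Q (5 states):
  n0 = rec X. b.c.(X + X) + c.a.0 has moves --b--▸ n1, --c--▸ n2
  n1 = c.((rec X. b.c.(X + X) + c.a.0) + (rec X. b.c.(X + X) + c.a.0)) has moves --c--▸ n3
  n2 = a.0 has moves --a--▸ n4
  n3 = (rec X. b.c.(X + X) + c.a.0) + (rec X. b.c.(X + X) + c.a.0) has moves --b--▸ n1, --c--▸ n2
  n4 = 0 has moves ·
Executing cc from P (initial set {m0}):
  after c @ step 1: {m2}
  after c @ step 2: {m4}
  — P admits the full trace.
Executing cc from Q (initial set {n0}):
  after c @ step 1: {n2}
  after c @ step 2: ∅ (Q stuck)

cc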